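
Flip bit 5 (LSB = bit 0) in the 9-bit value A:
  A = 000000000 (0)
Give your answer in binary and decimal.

Mask = 1 << 5 = 000100000
Bit 5 of A is 0; XOR with the mask flips it to 1.
  000000000
^ 000100000
-----------
  000100000

Answer: 000100000 (32)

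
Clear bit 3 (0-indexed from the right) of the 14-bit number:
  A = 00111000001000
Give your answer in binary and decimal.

Mask = ~(1 << 3) = 11111111110111
Bit 3 of A is 1, so AND-ing with the mask clears it to 0.
  00111000001000
& 11111111110111
----------------
  00111000000000

Answer: 00111000000000 (3584)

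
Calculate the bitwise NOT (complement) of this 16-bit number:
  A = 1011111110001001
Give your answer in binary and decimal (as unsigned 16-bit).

Flip each bit (0->1, 1->0):
  1011111110001001
  0100000001110110

Answer: 0100000001110110 (16502)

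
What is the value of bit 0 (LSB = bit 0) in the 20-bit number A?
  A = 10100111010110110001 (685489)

Bit 0 is the 1st from the right.
  10100111010110110001
                     ^
That bit is 1.

Answer: 1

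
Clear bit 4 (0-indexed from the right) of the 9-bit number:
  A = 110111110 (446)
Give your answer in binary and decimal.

Mask = ~(1 << 4) = 111101111
Bit 4 of A is 1, so AND-ing with the mask clears it to 0.
  110111110
& 111101111
-----------
  110101110

Answer: 110101110 (430)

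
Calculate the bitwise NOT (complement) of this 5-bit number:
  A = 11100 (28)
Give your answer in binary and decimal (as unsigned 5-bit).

Flip each bit (0->1, 1->0):
  11100
  00011

Answer: 00011 (3)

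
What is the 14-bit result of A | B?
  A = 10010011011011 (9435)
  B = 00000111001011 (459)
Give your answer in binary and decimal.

Apply | to each column (1 where either bit is 1):
  10010011011011
| 00000111001011
----------------
  10010111011011

Answer: 10010111011011 (9691)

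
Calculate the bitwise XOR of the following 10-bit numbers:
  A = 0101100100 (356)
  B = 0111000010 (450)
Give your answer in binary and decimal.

Apply ^ to each column (1 where bits differ):
  0101100100
^ 0111000010
------------
  0010100110

Answer: 0010100110 (166)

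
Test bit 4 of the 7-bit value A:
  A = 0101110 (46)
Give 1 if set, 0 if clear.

Bit 4 is the 5th from the right.
  0101110
    ^
That bit is 0.

Answer: 0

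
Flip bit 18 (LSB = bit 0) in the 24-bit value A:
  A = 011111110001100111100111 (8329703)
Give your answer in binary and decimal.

Mask = 1 << 18 = 000001000000000000000000
Bit 18 of A is 1; XOR with the mask flips it to 0.
  011111110001100111100111
^ 000001000000000000000000
--------------------------
  011110110001100111100111

Answer: 011110110001100111100111 (8067559)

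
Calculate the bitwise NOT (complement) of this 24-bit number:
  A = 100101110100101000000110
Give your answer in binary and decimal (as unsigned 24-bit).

Flip each bit (0->1, 1->0):
  100101110100101000000110
  011010001011010111111001

Answer: 011010001011010111111001 (6862329)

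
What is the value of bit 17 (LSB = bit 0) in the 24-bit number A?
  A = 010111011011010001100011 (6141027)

Bit 17 is the 18th from the right.
  010111011011010001100011
        ^
That bit is 0.

Answer: 0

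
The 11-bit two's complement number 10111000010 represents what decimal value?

MSB is 1, so the value is negative. Find the magnitude:
1. Invert bits:  01000111101
2. Add 1:        01000111110  = 574
3. Apply sign:   -574

Answer: -574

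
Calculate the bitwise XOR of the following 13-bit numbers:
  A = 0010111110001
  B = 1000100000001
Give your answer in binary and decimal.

Apply ^ to each column (1 where bits differ):
  0010111110001
^ 1000100000001
---------------
  1010011110000

Answer: 1010011110000 (5360)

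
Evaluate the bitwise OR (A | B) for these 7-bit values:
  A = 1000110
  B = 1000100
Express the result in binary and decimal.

Apply | to each column (1 where either bit is 1):
  1000110
| 1000100
---------
  1000110

Answer: 1000110 (70)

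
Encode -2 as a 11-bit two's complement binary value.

1. Binary of +2:  00000000010
2. Invert bits:     11111111101
3. Add 1:           11111111110

Answer: 11111111110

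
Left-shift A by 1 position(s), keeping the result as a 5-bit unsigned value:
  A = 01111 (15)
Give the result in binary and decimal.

Shift left by 1: drop the top 1 bit(s), append 1 zero(s) on the right.
  01111  ->  discard [0], keep [1111], append 0
= 11110

Answer: 11110 (30)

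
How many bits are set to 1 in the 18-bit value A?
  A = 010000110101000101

010000110101000101
1-bits at positions (from bit 0 = LSB): 0, 2, 6, 8, 10, 11, 16
Count = 7

Answer: 7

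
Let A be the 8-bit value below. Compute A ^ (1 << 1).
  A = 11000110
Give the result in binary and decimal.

Mask = 1 << 1 = 00000010
Bit 1 of A is 1; XOR with the mask flips it to 0.
  11000110
^ 00000010
----------
  11000100

Answer: 11000100 (196)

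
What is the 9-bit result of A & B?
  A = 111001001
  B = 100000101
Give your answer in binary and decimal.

Apply & to each column (1 only where both bits are 1):
  111001001
& 100000101
-----------
  100000001

Answer: 100000001 (257)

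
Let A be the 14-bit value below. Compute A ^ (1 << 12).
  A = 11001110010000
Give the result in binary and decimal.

Mask = 1 << 12 = 01000000000000
Bit 12 of A is 1; XOR with the mask flips it to 0.
  11001110010000
^ 01000000000000
----------------
  10001110010000

Answer: 10001110010000 (9104)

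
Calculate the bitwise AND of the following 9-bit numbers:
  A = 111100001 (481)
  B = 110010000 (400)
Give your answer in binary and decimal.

Apply & to each column (1 only where both bits are 1):
  111100001
& 110010000
-----------
  110000000

Answer: 110000000 (384)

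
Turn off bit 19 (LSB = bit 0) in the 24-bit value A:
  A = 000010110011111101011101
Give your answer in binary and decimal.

Mask = ~(1 << 19) = 111101111111111111111111
Bit 19 of A is 1, so AND-ing with the mask clears it to 0.
  000010110011111101011101
& 111101111111111111111111
--------------------------
  000000110011111101011101

Answer: 000000110011111101011101 (212829)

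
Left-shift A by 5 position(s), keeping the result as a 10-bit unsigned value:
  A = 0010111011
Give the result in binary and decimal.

Shift left by 5: drop the top 5 bit(s), append 5 zero(s) on the right.
  0010111011  ->  discard [00101], keep [11011], append 00000
= 1101100000

Answer: 1101100000 (864)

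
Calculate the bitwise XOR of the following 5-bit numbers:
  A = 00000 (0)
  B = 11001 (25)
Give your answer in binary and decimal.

Apply ^ to each column (1 where bits differ):
  00000
^ 11001
-------
  11001

Answer: 11001 (25)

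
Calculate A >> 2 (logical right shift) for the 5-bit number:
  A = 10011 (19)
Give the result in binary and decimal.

Logical shift right by 2: drop the bottom 2 bit(s), prepend 2 zero(s) on the left.
  10011  ->  keep [100], discard [11], prepend 00
= 00100

Answer: 00100 (4)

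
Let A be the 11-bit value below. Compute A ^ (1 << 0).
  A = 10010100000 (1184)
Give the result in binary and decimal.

Mask = 1 << 0 = 00000000001
Bit 0 of A is 0; XOR with the mask flips it to 1.
  10010100000
^ 00000000001
-------------
  10010100001

Answer: 10010100001 (1185)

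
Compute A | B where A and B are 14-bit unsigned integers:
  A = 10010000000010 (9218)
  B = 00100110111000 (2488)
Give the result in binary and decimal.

Apply | to each column (1 where either bit is 1):
  10010000000010
| 00100110111000
----------------
  10110110111010

Answer: 10110110111010 (11706)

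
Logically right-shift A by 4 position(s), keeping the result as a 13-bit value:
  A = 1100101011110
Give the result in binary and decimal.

Logical shift right by 4: drop the bottom 4 bit(s), prepend 4 zero(s) on the left.
  1100101011110  ->  keep [110010101], discard [1110], prepend 0000
= 0000110010101

Answer: 0000110010101 (405)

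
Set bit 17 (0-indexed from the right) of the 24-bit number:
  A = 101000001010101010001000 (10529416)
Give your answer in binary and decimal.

Mask = 1 << 17 = 000000100000000000000000
Bit 17 of A is 0, so OR-ing with the mask flips it to 1.
  101000001010101010001000
| 000000100000000000000000
--------------------------
  101000101010101010001000

Answer: 101000101010101010001000 (10660488)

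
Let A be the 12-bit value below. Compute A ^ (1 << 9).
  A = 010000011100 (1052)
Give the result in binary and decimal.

Mask = 1 << 9 = 001000000000
Bit 9 of A is 0; XOR with the mask flips it to 1.
  010000011100
^ 001000000000
--------------
  011000011100

Answer: 011000011100 (1564)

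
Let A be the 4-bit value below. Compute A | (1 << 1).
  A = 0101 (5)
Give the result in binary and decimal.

Mask = 1 << 1 = 0010
Bit 1 of A is 0, so OR-ing with the mask flips it to 1.
  0101
| 0010
------
  0111

Answer: 0111 (7)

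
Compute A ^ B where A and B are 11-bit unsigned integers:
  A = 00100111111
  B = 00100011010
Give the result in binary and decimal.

Apply ^ to each column (1 where bits differ):
  00100111111
^ 00100011010
-------------
  00000100101

Answer: 00000100101 (37)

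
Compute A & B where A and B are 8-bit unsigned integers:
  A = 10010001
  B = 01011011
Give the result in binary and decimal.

Apply & to each column (1 only where both bits are 1):
  10010001
& 01011011
----------
  00010001

Answer: 00010001 (17)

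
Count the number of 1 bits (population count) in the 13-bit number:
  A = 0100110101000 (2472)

0100110101000
1-bits at positions (from bit 0 = LSB): 3, 5, 7, 8, 11
Count = 5

Answer: 5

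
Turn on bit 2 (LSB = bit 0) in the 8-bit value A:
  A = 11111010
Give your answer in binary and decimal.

Mask = 1 << 2 = 00000100
Bit 2 of A is 0, so OR-ing with the mask flips it to 1.
  11111010
| 00000100
----------
  11111110

Answer: 11111110 (254)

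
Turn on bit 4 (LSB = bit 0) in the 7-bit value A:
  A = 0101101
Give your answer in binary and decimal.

Mask = 1 << 4 = 0010000
Bit 4 of A is 0, so OR-ing with the mask flips it to 1.
  0101101
| 0010000
---------
  0111101

Answer: 0111101 (61)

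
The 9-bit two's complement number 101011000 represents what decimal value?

MSB is 1, so the value is negative. Find the magnitude:
1. Invert bits:  010100111
2. Add 1:        010101000  = 168
3. Apply sign:   -168

Answer: -168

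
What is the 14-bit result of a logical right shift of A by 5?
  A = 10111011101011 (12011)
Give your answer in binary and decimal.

Logical shift right by 5: drop the bottom 5 bit(s), prepend 5 zero(s) on the left.
  10111011101011  ->  keep [101110111], discard [01011], prepend 00000
= 00000101110111

Answer: 00000101110111 (375)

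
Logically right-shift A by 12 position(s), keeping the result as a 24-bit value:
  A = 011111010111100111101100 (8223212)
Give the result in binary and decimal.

Logical shift right by 12: drop the bottom 12 bit(s), prepend 12 zero(s) on the left.
  011111010111100111101100  ->  keep [011111010111], discard [100111101100], prepend 000000000000
= 000000000000011111010111

Answer: 000000000000011111010111 (2007)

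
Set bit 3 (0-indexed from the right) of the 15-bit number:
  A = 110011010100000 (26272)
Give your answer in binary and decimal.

Mask = 1 << 3 = 000000000001000
Bit 3 of A is 0, so OR-ing with the mask flips it to 1.
  110011010100000
| 000000000001000
-----------------
  110011010101000

Answer: 110011010101000 (26280)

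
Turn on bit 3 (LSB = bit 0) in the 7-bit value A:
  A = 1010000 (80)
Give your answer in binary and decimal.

Mask = 1 << 3 = 0001000
Bit 3 of A is 0, so OR-ing with the mask flips it to 1.
  1010000
| 0001000
---------
  1011000

Answer: 1011000 (88)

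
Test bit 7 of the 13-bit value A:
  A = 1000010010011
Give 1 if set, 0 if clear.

Bit 7 is the 8th from the right.
  1000010010011
       ^
That bit is 1.

Answer: 1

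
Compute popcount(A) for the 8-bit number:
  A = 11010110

11010110
1-bits at positions (from bit 0 = LSB): 1, 2, 4, 6, 7
Count = 5

Answer: 5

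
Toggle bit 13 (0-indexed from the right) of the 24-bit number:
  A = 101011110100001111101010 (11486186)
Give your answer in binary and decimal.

Mask = 1 << 13 = 000000000010000000000000
Bit 13 of A is 0; XOR with the mask flips it to 1.
  101011110100001111101010
^ 000000000010000000000000
--------------------------
  101011110110001111101010

Answer: 101011110110001111101010 (11494378)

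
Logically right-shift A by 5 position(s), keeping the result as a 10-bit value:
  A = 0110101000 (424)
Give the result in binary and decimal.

Logical shift right by 5: drop the bottom 5 bit(s), prepend 5 zero(s) on the left.
  0110101000  ->  keep [01101], discard [01000], prepend 00000
= 0000001101

Answer: 0000001101 (13)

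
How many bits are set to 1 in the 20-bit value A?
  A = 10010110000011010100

10010110000011010100
1-bits at positions (from bit 0 = LSB): 2, 4, 6, 7, 13, 14, 16, 19
Count = 8

Answer: 8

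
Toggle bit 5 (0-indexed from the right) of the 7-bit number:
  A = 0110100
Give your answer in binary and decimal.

Mask = 1 << 5 = 0100000
Bit 5 of A is 1; XOR with the mask flips it to 0.
  0110100
^ 0100000
---------
  0010100

Answer: 0010100 (20)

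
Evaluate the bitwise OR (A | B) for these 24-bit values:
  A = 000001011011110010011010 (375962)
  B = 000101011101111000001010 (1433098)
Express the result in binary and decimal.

Apply | to each column (1 where either bit is 1):
  000001011011110010011010
| 000101011101111000001010
--------------------------
  000101011111111010011010

Answer: 000101011111111010011010 (1441434)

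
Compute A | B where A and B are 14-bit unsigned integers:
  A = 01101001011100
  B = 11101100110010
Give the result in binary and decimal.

Apply | to each column (1 where either bit is 1):
  01101001011100
| 11101100110010
----------------
  11101101111110

Answer: 11101101111110 (15230)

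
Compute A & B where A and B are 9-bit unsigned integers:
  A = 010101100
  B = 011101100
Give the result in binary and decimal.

Apply & to each column (1 only where both bits are 1):
  010101100
& 011101100
-----------
  010101100

Answer: 010101100 (172)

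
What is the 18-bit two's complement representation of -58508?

1. Binary of +58508:  001110010010001100
2. Invert bits:     110001101101110011
3. Add 1:           110001101101110100

Answer: 110001101101110100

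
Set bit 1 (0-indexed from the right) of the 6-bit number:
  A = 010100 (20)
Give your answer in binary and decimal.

Mask = 1 << 1 = 000010
Bit 1 of A is 0, so OR-ing with the mask flips it to 1.
  010100
| 000010
--------
  010110

Answer: 010110 (22)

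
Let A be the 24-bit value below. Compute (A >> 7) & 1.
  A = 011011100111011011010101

Bit 7 is the 8th from the right.
  011011100111011011010101
                  ^
That bit is 1.

Answer: 1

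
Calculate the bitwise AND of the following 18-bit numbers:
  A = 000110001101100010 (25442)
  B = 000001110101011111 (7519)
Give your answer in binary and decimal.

Apply & to each column (1 only where both bits are 1):
  000110001101100010
& 000001110101011111
--------------------
  000000000101000010

Answer: 000000000101000010 (322)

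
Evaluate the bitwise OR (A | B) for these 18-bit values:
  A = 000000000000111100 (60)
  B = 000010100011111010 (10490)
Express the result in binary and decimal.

Apply | to each column (1 where either bit is 1):
  000000000000111100
| 000010100011111010
--------------------
  000010100011111110

Answer: 000010100011111110 (10494)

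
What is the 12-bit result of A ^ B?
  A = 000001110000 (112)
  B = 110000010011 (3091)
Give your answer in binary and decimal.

Apply ^ to each column (1 where bits differ):
  000001110000
^ 110000010011
--------------
  110001100011

Answer: 110001100011 (3171)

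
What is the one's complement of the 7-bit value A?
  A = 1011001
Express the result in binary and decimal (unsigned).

Flip each bit (0->1, 1->0):
  1011001
  0100110

Answer: 0100110 (38)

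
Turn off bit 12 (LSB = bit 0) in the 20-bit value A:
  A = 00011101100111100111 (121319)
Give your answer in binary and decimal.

Mask = ~(1 << 12) = 11111110111111111111
Bit 12 of A is 1, so AND-ing with the mask clears it to 0.
  00011101100111100111
& 11111110111111111111
----------------------
  00011100100111100111

Answer: 00011100100111100111 (117223)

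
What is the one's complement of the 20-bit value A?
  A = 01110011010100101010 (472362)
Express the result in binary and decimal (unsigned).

Flip each bit (0->1, 1->0):
  01110011010100101010
  10001100101011010101

Answer: 10001100101011010101 (576213)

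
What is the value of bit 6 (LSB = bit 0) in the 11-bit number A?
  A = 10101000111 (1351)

Bit 6 is the 7th from the right.
  10101000111
      ^
That bit is 1.

Answer: 1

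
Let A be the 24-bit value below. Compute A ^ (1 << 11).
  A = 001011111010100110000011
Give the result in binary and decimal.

Mask = 1 << 11 = 000000000000100000000000
Bit 11 of A is 1; XOR with the mask flips it to 0.
  001011111010100110000011
^ 000000000000100000000000
--------------------------
  001011111010000110000011

Answer: 001011111010000110000011 (3121539)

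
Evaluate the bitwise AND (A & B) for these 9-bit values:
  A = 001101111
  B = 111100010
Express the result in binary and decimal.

Apply & to each column (1 only where both bits are 1):
  001101111
& 111100010
-----------
  001100010

Answer: 001100010 (98)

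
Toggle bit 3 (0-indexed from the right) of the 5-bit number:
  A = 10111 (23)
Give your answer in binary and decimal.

Mask = 1 << 3 = 01000
Bit 3 of A is 0; XOR with the mask flips it to 1.
  10111
^ 01000
-------
  11111

Answer: 11111 (31)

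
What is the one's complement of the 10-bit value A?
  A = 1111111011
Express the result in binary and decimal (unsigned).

Flip each bit (0->1, 1->0):
  1111111011
  0000000100

Answer: 0000000100 (4)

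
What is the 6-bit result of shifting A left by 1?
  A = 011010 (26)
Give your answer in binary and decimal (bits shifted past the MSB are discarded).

Shift left by 1: drop the top 1 bit(s), append 1 zero(s) on the right.
  011010  ->  discard [0], keep [11010], append 0
= 110100

Answer: 110100 (52)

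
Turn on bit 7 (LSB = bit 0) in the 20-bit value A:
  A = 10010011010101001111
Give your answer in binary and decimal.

Mask = 1 << 7 = 00000000000010000000
Bit 7 of A is 0, so OR-ing with the mask flips it to 1.
  10010011010101001111
| 00000000000010000000
----------------------
  10010011010111001111

Answer: 10010011010111001111 (603599)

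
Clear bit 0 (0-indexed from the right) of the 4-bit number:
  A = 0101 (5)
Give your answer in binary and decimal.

Mask = ~(1 << 0) = 1110
Bit 0 of A is 1, so AND-ing with the mask clears it to 0.
  0101
& 1110
------
  0100

Answer: 0100 (4)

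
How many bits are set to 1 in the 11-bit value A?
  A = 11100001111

11100001111
1-bits at positions (from bit 0 = LSB): 0, 1, 2, 3, 8, 9, 10
Count = 7

Answer: 7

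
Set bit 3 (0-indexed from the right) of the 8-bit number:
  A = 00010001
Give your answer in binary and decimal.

Mask = 1 << 3 = 00001000
Bit 3 of A is 0, so OR-ing with the mask flips it to 1.
  00010001
| 00001000
----------
  00011001

Answer: 00011001 (25)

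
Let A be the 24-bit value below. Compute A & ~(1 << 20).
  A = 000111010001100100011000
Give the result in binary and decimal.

Mask = ~(1 << 20) = 111011111111111111111111
Bit 20 of A is 1, so AND-ing with the mask clears it to 0.
  000111010001100100011000
& 111011111111111111111111
--------------------------
  000011010001100100011000

Answer: 000011010001100100011000 (858392)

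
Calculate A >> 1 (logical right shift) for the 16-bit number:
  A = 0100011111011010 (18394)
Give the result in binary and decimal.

Logical shift right by 1: drop the bottom 1 bit(s), prepend 1 zero(s) on the left.
  0100011111011010  ->  keep [010001111101101], discard [0], prepend 0
= 0010001111101101

Answer: 0010001111101101 (9197)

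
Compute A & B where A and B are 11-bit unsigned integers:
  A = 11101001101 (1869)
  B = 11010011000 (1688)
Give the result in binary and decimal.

Apply & to each column (1 only where both bits are 1):
  11101001101
& 11010011000
-------------
  11000001000

Answer: 11000001000 (1544)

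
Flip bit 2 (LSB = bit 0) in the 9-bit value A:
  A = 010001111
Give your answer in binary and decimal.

Mask = 1 << 2 = 000000100
Bit 2 of A is 1; XOR with the mask flips it to 0.
  010001111
^ 000000100
-----------
  010001011

Answer: 010001011 (139)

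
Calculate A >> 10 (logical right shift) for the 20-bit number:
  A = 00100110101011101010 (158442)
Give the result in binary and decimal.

Logical shift right by 10: drop the bottom 10 bit(s), prepend 10 zero(s) on the left.
  00100110101011101010  ->  keep [0010011010], discard [1011101010], prepend 0000000000
= 00000000000010011010

Answer: 00000000000010011010 (154)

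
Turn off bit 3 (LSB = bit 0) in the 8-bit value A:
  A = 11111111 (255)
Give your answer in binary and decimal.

Mask = ~(1 << 3) = 11110111
Bit 3 of A is 1, so AND-ing with the mask clears it to 0.
  11111111
& 11110111
----------
  11110111

Answer: 11110111 (247)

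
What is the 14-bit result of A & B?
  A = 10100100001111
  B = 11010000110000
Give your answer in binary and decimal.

Apply & to each column (1 only where both bits are 1):
  10100100001111
& 11010000110000
----------------
  10000000000000

Answer: 10000000000000 (8192)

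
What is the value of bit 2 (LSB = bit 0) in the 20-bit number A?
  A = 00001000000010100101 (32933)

Bit 2 is the 3rd from the right.
  00001000000010100101
                   ^
That bit is 1.

Answer: 1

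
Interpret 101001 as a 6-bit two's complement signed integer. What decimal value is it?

MSB is 1, so the value is negative. Find the magnitude:
1. Invert bits:  010110
2. Add 1:        010111  = 23
3. Apply sign:   -23

Answer: -23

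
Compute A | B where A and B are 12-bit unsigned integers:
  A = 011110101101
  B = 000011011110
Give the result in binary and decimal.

Apply | to each column (1 where either bit is 1):
  011110101101
| 000011011110
--------------
  011111111111

Answer: 011111111111 (2047)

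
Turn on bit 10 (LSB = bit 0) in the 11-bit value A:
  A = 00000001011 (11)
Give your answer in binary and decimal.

Mask = 1 << 10 = 10000000000
Bit 10 of A is 0, so OR-ing with the mask flips it to 1.
  00000001011
| 10000000000
-------------
  10000001011

Answer: 10000001011 (1035)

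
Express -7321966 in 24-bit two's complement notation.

1. Binary of +7321966:  011011111011100101101110
2. Invert bits:     100100000100011010010001
3. Add 1:           100100000100011010010010

Answer: 100100000100011010010010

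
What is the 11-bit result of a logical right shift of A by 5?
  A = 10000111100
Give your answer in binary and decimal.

Logical shift right by 5: drop the bottom 5 bit(s), prepend 5 zero(s) on the left.
  10000111100  ->  keep [100001], discard [11100], prepend 00000
= 00000100001

Answer: 00000100001 (33)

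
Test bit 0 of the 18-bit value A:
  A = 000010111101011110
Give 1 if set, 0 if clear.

Bit 0 is the 1st from the right.
  000010111101011110
                   ^
That bit is 0.

Answer: 0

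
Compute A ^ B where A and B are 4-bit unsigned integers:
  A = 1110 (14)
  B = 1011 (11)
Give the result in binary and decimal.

Apply ^ to each column (1 where bits differ):
  1110
^ 1011
------
  0101

Answer: 0101 (5)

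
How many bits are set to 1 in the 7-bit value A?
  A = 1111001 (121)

1111001
1-bits at positions (from bit 0 = LSB): 0, 3, 4, 5, 6
Count = 5

Answer: 5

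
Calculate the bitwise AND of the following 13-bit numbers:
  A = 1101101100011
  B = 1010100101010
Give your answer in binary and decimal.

Apply & to each column (1 only where both bits are 1):
  1101101100011
& 1010100101010
---------------
  1000100100010

Answer: 1000100100010 (4386)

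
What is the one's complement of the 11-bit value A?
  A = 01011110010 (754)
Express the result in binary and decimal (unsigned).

Flip each bit (0->1, 1->0):
  01011110010
  10100001101

Answer: 10100001101 (1293)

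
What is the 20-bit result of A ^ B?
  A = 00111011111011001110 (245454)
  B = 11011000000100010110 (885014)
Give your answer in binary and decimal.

Apply ^ to each column (1 where bits differ):
  00111011111011001110
^ 11011000000100010110
----------------------
  11100011111111011000

Answer: 11100011111111011000 (933848)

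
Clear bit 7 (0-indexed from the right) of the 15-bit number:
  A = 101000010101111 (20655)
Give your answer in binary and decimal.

Mask = ~(1 << 7) = 111111101111111
Bit 7 of A is 1, so AND-ing with the mask clears it to 0.
  101000010101111
& 111111101111111
-----------------
  101000000101111

Answer: 101000000101111 (20527)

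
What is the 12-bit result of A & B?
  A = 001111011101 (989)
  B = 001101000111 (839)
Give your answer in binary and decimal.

Apply & to each column (1 only where both bits are 1):
  001111011101
& 001101000111
--------------
  001101000101

Answer: 001101000101 (837)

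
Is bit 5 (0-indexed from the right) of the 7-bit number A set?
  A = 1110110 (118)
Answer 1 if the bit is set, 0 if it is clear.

Bit 5 is the 6th from the right.
  1110110
   ^
That bit is 1.

Answer: 1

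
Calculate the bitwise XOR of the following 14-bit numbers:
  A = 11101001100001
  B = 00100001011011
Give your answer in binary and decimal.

Apply ^ to each column (1 where bits differ):
  11101001100001
^ 00100001011011
----------------
  11001000111010

Answer: 11001000111010 (12858)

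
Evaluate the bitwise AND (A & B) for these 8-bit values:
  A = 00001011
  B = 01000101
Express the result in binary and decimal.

Apply & to each column (1 only where both bits are 1):
  00001011
& 01000101
----------
  00000001

Answer: 00000001 (1)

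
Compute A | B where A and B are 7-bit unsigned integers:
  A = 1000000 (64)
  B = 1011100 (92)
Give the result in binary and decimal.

Apply | to each column (1 where either bit is 1):
  1000000
| 1011100
---------
  1011100

Answer: 1011100 (92)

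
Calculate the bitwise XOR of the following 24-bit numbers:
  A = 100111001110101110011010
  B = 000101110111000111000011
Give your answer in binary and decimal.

Apply ^ to each column (1 where bits differ):
  100111001110101110011010
^ 000101110111000111000011
--------------------------
  100010111001101001011001

Answer: 100010111001101001011001 (9149017)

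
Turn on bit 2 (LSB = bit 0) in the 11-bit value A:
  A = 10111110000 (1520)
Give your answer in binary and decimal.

Mask = 1 << 2 = 00000000100
Bit 2 of A is 0, so OR-ing with the mask flips it to 1.
  10111110000
| 00000000100
-------------
  10111110100

Answer: 10111110100 (1524)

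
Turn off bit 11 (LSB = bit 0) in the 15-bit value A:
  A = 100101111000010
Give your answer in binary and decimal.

Mask = ~(1 << 11) = 111011111111111
Bit 11 of A is 1, so AND-ing with the mask clears it to 0.
  100101111000010
& 111011111111111
-----------------
  100001111000010

Answer: 100001111000010 (17346)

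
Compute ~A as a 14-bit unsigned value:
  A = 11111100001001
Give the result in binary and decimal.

Flip each bit (0->1, 1->0):
  11111100001001
  00000011110110

Answer: 00000011110110 (246)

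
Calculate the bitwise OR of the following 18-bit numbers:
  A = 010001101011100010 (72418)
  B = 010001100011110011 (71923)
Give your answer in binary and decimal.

Apply | to each column (1 where either bit is 1):
  010001101011100010
| 010001100011110011
--------------------
  010001101011110011

Answer: 010001101011110011 (72435)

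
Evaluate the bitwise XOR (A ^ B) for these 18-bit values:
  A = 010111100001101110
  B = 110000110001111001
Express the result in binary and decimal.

Apply ^ to each column (1 where bits differ):
  010111100001101110
^ 110000110001111001
--------------------
  100111010000010111

Answer: 100111010000010111 (160791)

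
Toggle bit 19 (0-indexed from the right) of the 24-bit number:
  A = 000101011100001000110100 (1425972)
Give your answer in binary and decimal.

Mask = 1 << 19 = 000010000000000000000000
Bit 19 of A is 0; XOR with the mask flips it to 1.
  000101011100001000110100
^ 000010000000000000000000
--------------------------
  000111011100001000110100

Answer: 000111011100001000110100 (1950260)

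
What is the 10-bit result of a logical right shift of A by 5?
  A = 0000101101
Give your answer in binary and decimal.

Logical shift right by 5: drop the bottom 5 bit(s), prepend 5 zero(s) on the left.
  0000101101  ->  keep [00001], discard [01101], prepend 00000
= 0000000001

Answer: 0000000001 (1)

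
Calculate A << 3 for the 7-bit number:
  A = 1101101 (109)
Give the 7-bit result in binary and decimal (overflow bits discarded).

Shift left by 3: drop the top 3 bit(s), append 3 zero(s) on the right.
  1101101  ->  discard [110], keep [1101], append 000
= 1101000

Answer: 1101000 (104)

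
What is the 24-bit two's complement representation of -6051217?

1. Binary of +6051217:  010111000101010110010001
2. Invert bits:     101000111010101001101110
3. Add 1:           101000111010101001101111

Answer: 101000111010101001101111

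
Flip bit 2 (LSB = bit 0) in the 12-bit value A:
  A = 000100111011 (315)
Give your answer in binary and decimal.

Mask = 1 << 2 = 000000000100
Bit 2 of A is 0; XOR with the mask flips it to 1.
  000100111011
^ 000000000100
--------------
  000100111111

Answer: 000100111111 (319)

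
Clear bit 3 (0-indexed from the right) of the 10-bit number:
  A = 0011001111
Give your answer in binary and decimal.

Mask = ~(1 << 3) = 1111110111
Bit 3 of A is 1, so AND-ing with the mask clears it to 0.
  0011001111
& 1111110111
------------
  0011000111

Answer: 0011000111 (199)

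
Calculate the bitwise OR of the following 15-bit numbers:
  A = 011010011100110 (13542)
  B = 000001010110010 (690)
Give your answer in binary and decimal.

Apply | to each column (1 where either bit is 1):
  011010011100110
| 000001010110010
-----------------
  011011011110110

Answer: 011011011110110 (14070)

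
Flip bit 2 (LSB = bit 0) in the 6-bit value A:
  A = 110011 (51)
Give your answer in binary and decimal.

Mask = 1 << 2 = 000100
Bit 2 of A is 0; XOR with the mask flips it to 1.
  110011
^ 000100
--------
  110111

Answer: 110111 (55)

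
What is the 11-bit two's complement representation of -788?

1. Binary of +788:  01100010100
2. Invert bits:     10011101011
3. Add 1:           10011101100

Answer: 10011101100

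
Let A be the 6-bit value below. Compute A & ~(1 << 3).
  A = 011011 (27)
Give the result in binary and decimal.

Mask = ~(1 << 3) = 110111
Bit 3 of A is 1, so AND-ing with the mask clears it to 0.
  011011
& 110111
--------
  010011

Answer: 010011 (19)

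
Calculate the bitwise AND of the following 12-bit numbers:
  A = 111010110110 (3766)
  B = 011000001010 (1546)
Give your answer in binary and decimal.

Apply & to each column (1 only where both bits are 1):
  111010110110
& 011000001010
--------------
  011000000010

Answer: 011000000010 (1538)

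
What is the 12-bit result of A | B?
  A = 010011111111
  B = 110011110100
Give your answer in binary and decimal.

Apply | to each column (1 where either bit is 1):
  010011111111
| 110011110100
--------------
  110011111111

Answer: 110011111111 (3327)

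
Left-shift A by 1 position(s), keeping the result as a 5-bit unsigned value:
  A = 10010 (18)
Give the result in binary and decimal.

Shift left by 1: drop the top 1 bit(s), append 1 zero(s) on the right.
  10010  ->  discard [1], keep [0010], append 0
= 00100

Answer: 00100 (4)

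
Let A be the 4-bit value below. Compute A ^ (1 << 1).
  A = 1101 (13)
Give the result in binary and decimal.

Mask = 1 << 1 = 0010
Bit 1 of A is 0; XOR with the mask flips it to 1.
  1101
^ 0010
------
  1111

Answer: 1111 (15)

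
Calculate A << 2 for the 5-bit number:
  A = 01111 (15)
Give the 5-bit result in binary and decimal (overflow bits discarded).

Shift left by 2: drop the top 2 bit(s), append 2 zero(s) on the right.
  01111  ->  discard [01], keep [111], append 00
= 11100

Answer: 11100 (28)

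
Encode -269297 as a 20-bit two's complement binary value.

1. Binary of +269297:  01000001101111110001
2. Invert bits:     10111110010000001110
3. Add 1:           10111110010000001111

Answer: 10111110010000001111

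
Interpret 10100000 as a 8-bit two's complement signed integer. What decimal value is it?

MSB is 1, so the value is negative. Find the magnitude:
1. Invert bits:  01011111
2. Add 1:        01100000  = 96
3. Apply sign:   -96

Answer: -96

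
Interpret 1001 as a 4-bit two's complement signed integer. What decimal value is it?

MSB is 1, so the value is negative. Find the magnitude:
1. Invert bits:  0110
2. Add 1:        0111  = 7
3. Apply sign:   -7

Answer: -7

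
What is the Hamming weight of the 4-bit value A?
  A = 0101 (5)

0101
1-bits at positions (from bit 0 = LSB): 0, 2
Count = 2

Answer: 2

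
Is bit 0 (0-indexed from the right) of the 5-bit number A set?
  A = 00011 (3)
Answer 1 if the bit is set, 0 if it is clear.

Bit 0 is the 1st from the right.
  00011
      ^
That bit is 1.

Answer: 1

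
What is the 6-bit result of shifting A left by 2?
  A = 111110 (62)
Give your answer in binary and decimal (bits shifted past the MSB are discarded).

Shift left by 2: drop the top 2 bit(s), append 2 zero(s) on the right.
  111110  ->  discard [11], keep [1110], append 00
= 111000

Answer: 111000 (56)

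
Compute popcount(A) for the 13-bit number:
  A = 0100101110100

0100101110100
1-bits at positions (from bit 0 = LSB): 2, 4, 5, 6, 8, 11
Count = 6

Answer: 6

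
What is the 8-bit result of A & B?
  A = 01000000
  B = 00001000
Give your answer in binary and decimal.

Apply & to each column (1 only where both bits are 1):
  01000000
& 00001000
----------
  00000000

Answer: 00000000 (0)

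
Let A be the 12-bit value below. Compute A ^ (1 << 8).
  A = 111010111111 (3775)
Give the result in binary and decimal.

Mask = 1 << 8 = 000100000000
Bit 8 of A is 0; XOR with the mask flips it to 1.
  111010111111
^ 000100000000
--------------
  111110111111

Answer: 111110111111 (4031)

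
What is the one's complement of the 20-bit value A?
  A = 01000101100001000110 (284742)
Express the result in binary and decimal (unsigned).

Flip each bit (0->1, 1->0):
  01000101100001000110
  10111010011110111001

Answer: 10111010011110111001 (763833)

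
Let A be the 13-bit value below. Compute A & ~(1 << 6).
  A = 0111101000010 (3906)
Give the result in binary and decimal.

Mask = ~(1 << 6) = 1111110111111
Bit 6 of A is 1, so AND-ing with the mask clears it to 0.
  0111101000010
& 1111110111111
---------------
  0111100000010

Answer: 0111100000010 (3842)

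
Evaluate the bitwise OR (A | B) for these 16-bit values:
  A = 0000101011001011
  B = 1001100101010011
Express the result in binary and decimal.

Apply | to each column (1 where either bit is 1):
  0000101011001011
| 1001100101010011
------------------
  1001101111011011

Answer: 1001101111011011 (39899)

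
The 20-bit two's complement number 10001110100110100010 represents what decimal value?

MSB is 1, so the value is negative. Find the magnitude:
1. Invert bits:  01110001011001011101
2. Add 1:        01110001011001011110  = 464478
3. Apply sign:   -464478

Answer: -464478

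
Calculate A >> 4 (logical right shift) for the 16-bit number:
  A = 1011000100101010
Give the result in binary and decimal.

Logical shift right by 4: drop the bottom 4 bit(s), prepend 4 zero(s) on the left.
  1011000100101010  ->  keep [101100010010], discard [1010], prepend 0000
= 0000101100010010

Answer: 0000101100010010 (2834)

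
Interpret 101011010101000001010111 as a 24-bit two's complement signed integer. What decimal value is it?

MSB is 1, so the value is negative. Find the magnitude:
1. Invert bits:  010100101010111110101000
2. Add 1:        010100101010111110101001  = 5418921
3. Apply sign:   -5418921

Answer: -5418921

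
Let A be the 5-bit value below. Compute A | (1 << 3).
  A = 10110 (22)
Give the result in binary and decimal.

Mask = 1 << 3 = 01000
Bit 3 of A is 0, so OR-ing with the mask flips it to 1.
  10110
| 01000
-------
  11110

Answer: 11110 (30)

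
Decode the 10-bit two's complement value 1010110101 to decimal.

MSB is 1, so the value is negative. Find the magnitude:
1. Invert bits:  0101001010
2. Add 1:        0101001011  = 331
3. Apply sign:   -331

Answer: -331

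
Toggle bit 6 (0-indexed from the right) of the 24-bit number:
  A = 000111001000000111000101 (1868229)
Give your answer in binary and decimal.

Mask = 1 << 6 = 000000000000000001000000
Bit 6 of A is 1; XOR with the mask flips it to 0.
  000111001000000111000101
^ 000000000000000001000000
--------------------------
  000111001000000110000101

Answer: 000111001000000110000101 (1868165)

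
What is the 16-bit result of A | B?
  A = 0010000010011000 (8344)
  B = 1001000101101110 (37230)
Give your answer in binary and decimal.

Apply | to each column (1 where either bit is 1):
  0010000010011000
| 1001000101101110
------------------
  1011000111111110

Answer: 1011000111111110 (45566)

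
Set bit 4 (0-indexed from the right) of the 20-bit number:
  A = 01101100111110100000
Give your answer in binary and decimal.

Mask = 1 << 4 = 00000000000000010000
Bit 4 of A is 0, so OR-ing with the mask flips it to 1.
  01101100111110100000
| 00000000000000010000
----------------------
  01101100111110110000

Answer: 01101100111110110000 (446384)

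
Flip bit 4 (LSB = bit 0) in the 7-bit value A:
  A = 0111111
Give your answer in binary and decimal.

Mask = 1 << 4 = 0010000
Bit 4 of A is 1; XOR with the mask flips it to 0.
  0111111
^ 0010000
---------
  0101111

Answer: 0101111 (47)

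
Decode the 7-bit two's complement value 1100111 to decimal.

MSB is 1, so the value is negative. Find the magnitude:
1. Invert bits:  0011000
2. Add 1:        0011001  = 25
3. Apply sign:   -25

Answer: -25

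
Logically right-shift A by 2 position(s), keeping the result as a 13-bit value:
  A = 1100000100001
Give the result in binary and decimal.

Logical shift right by 2: drop the bottom 2 bit(s), prepend 2 zero(s) on the left.
  1100000100001  ->  keep [11000001000], discard [01], prepend 00
= 0011000001000

Answer: 0011000001000 (1544)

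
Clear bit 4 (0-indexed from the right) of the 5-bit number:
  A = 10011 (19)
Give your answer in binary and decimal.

Mask = ~(1 << 4) = 01111
Bit 4 of A is 1, so AND-ing with the mask clears it to 0.
  10011
& 01111
-------
  00011

Answer: 00011 (3)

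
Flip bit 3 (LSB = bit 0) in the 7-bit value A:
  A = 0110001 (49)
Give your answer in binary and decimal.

Mask = 1 << 3 = 0001000
Bit 3 of A is 0; XOR with the mask flips it to 1.
  0110001
^ 0001000
---------
  0111001

Answer: 0111001 (57)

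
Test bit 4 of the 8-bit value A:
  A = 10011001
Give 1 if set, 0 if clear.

Bit 4 is the 5th from the right.
  10011001
     ^
That bit is 1.

Answer: 1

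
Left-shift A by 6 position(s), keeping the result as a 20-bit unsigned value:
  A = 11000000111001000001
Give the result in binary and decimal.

Shift left by 6: drop the top 6 bit(s), append 6 zero(s) on the right.
  11000000111001000001  ->  discard [110000], keep [00111001000001], append 000000
= 00111001000001000000

Answer: 00111001000001000000 (233536)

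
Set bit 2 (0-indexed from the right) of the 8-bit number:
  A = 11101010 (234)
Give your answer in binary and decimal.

Mask = 1 << 2 = 00000100
Bit 2 of A is 0, so OR-ing with the mask flips it to 1.
  11101010
| 00000100
----------
  11101110

Answer: 11101110 (238)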